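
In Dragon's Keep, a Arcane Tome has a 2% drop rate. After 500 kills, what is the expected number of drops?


Expected drops = kills * (drop_rate / 100)
= 500 * (2 / 100)
= 500 * 0.02
= 10.0

10.0 drops


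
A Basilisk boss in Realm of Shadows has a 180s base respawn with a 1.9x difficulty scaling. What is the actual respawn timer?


Respawn time = base * multiplier
= 180 * 1.9
= 342.0 seconds

342.0 seconds


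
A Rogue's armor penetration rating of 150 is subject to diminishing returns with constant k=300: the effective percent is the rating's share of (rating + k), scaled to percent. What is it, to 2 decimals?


effective% = rating / (rating + k) * 100
= 150 / (150 + 300) * 100
= 150 / 450 * 100
= 0.333333 * 100
= 33.33%

33.33%


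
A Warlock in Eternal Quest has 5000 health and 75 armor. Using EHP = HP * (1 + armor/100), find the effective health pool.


EHP = 5000 * (1 + 75/100)
= 5000 * (1 + 0.75)
= 5000 * 1.75
= 8750.0

8750.0 EHP


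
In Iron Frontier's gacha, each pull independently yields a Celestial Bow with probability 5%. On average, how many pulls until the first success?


Expected pulls for a geometric distribution = 1/p = 100 / rate%
= 100 / 5
= 20.0

20.0 pulls


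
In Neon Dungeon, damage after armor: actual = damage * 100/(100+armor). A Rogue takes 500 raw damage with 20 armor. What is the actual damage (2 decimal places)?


actual = 500 * 100 / (100 + 20)
= 500 * 100 / 120
= 50000 / 120
= 416.67

416.67 damage


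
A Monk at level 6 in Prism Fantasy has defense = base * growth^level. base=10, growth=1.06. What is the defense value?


value = base * growth^level
= 10 * 1.06^6
= 10 * 1.418519
= 14.19

14.19 defense


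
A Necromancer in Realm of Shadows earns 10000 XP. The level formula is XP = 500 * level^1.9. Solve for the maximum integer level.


XP = 500 * level^1.9, so level = (XP / 500)^(1/1.9)
= (10000 / 500)^(1/1.9)
= 20.0^0.5263
= 4.839
Floor: level = 4

level 4


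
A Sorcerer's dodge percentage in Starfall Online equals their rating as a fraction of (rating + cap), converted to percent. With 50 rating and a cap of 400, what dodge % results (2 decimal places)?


dodge% = 50 / (50 + 400) * 100
= 50 / 450 * 100
= 0.111111 * 100
= 11.11%

11.11%


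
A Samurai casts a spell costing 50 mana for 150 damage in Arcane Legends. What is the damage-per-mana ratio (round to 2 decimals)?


Efficiency = damage / mana
= 150 / 50
= 3.00

3.00 dmg/mana


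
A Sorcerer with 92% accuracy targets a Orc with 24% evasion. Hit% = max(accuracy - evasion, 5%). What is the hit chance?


accuracy - evasion = 92 - 24 = 68
Apply floor: max(68, 5) = 68
Hit chance = 68%

68%


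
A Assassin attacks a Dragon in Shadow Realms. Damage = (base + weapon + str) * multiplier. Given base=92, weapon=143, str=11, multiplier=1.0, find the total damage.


Sum base + weapon + str = 92 + 143 + 11 = 246
Multiply by 1.0:
246 * 1.0 = 246.0

246.0 damage


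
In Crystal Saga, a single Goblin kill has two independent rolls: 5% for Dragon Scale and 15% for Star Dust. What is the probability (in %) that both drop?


For independent events, P(both) = P(A) * P(B)
= 5% * 15%
= 75 / 100 %
= 0.75%

0.75%


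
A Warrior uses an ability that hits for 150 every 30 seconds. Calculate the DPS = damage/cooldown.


DPS = damage / cooldown
= 150 / 30
= 5.00

5.00 DPS


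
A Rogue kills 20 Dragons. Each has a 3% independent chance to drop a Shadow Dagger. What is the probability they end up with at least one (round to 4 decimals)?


P(at least one) = 1 - P(none) = 1 - (1-p)^n
p = 3/100 = 0.03
1 - p = 0.97
(1 - p)^20 = 0.97^20 = 0.543794
P(at least one) = 1 - 0.543794 = 0.4562

0.4562


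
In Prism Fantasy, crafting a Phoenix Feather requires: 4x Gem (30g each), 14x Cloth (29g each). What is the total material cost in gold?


Cost breakdown:
  Gem: 4 * 30 = 120
  Cloth: 14 * 29 = 406
Total = 120 + 406 = 526

526 gold


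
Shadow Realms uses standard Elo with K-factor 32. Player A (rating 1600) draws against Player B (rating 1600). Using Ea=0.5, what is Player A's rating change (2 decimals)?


Elo update: delta = K * (S - Ea), where S = 0.5 (draws)
S - Ea = 0.5 - 0.5 = 0.0
Rating change = 32 * 0.0
= 0.00

0.00 rating points


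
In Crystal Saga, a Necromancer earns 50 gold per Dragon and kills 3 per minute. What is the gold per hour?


Gold per minute = 50 * 3 = 150
Gold per hour = 150 * 60 = 9000

9000 gold/hour


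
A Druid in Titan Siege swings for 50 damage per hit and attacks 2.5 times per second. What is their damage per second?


DPS = damage * attack_speed
= 50 * 2.5
= 125.0

125.0 DPS


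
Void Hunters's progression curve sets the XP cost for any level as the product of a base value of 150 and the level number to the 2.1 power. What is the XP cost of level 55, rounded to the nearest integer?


XP = 150 * level^2.1
Substitute level = 55:
XP = 150 * 55^2.1
= 150 * 4516.0802
= 677412

677412 XP


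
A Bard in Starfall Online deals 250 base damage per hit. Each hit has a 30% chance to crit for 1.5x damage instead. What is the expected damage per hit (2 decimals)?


E[dmg] = base * (1 + crit_chance * (crit_mult - 1))
cc as decimal = 30/100 = 0.3
cm - 1 = 1.5 - 1 = 0.5
Bonus factor = 0.3 * 0.5 = 0.15
Total multiplier = 1 + 0.15 = 1.15
Expected damage = 250 * 1.15 = 287.50

287.50 damage


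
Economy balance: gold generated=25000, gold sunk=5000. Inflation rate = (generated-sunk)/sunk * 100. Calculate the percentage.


Net gold = 25000 - 5000 = 20000
Inflation rate = net / sunk * 100 = 20000 / 5000 * 100
= 4.0 * 100
= 400.00%

400.00%


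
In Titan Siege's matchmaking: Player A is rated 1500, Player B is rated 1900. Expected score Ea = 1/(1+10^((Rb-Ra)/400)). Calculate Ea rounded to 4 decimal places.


Elo expected score: Ea = 1/(1 + 10^((Rb-Ra)/400))
Rb - Ra = 1900 - 1500 = 400
(Rb-Ra)/400 = 400/400 = 1.0
10^1.0 = 10.0
Ea = 1/(1 + 10.0) = 1/11.0 = 0.0909

0.0909


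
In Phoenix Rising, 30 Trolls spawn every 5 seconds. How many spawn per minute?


Spawns per minute = count * (60 / interval)
= 30 * (60 / 5)
= 30 * 12.0
= 360.0

360.0 per minute


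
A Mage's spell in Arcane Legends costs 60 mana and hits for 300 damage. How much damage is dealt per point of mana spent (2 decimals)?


Efficiency = damage / mana
= 300 / 60
= 5.00

5.00 dmg/mana


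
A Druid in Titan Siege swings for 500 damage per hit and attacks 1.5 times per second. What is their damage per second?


DPS = damage * attack_speed
= 500 * 1.5
= 750.0

750.0 DPS


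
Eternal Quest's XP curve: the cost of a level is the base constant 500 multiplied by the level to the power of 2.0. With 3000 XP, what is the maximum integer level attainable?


XP = 500 * level^2.0, so level = (XP / 500)^(1/2.0)
= (3000 / 500)^(1/2.0)
= 6.0^0.5
= 2.4495
Floor: level = 2

level 2


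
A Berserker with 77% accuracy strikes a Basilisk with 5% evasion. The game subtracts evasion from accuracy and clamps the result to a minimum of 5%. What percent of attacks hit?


accuracy - evasion = 77 - 5 = 72
Apply floor: max(72, 5) = 72
Hit chance = 72%

72%


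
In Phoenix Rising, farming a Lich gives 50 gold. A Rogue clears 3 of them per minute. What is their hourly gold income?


Gold per minute = 50 * 3 = 150
Gold per hour = 150 * 60 = 9000

9000 gold/hour


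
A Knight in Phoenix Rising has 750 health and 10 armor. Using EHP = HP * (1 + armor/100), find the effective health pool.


EHP = 750 * (1 + 10/100)
= 750 * (1 + 0.1)
= 750 * 1.1
= 825.0

825.0 EHP


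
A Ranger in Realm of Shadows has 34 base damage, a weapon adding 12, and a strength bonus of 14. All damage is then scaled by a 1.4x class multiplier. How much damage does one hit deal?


Sum base + weapon + str = 34 + 12 + 14 = 60
Multiply by 1.4:
60 * 1.4 = 84.0

84.0 damage


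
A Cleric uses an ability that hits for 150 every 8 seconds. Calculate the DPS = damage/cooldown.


DPS = damage / cooldown
= 150 / 8
= 18.75

18.75 DPS


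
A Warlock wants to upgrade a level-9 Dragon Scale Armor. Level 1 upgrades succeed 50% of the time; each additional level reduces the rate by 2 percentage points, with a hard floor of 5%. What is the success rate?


raw_rate = 50 - 2 * (9 - 1)
= 50 - 2 * 8
= 50 - 16
= 34
Apply floor: max(34, 5) = 34%

34%


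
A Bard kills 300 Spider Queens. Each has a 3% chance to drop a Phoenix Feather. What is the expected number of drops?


Expected drops = kills * (drop_rate / 100)
= 300 * (3 / 100)
= 300 * 0.03
= 9.0

9.0 drops


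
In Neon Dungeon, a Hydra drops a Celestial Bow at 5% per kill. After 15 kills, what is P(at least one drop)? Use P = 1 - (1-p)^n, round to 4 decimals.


P(at least one) = 1 - P(none) = 1 - (1-p)^n
p = 5/100 = 0.05
1 - p = 0.95
(1 - p)^15 = 0.95^15 = 0.463291
P(at least one) = 1 - 0.463291 = 0.5367

0.5367


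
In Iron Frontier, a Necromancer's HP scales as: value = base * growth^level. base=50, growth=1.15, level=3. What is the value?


value = base * growth^level
= 50 * 1.15^3
= 50 * 1.520875
= 76.04

76.04 HP


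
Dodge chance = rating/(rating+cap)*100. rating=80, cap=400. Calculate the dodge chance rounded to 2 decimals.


dodge% = 80 / (80 + 400) * 100
= 80 / 480 * 100
= 0.166667 * 100
= 16.67%

16.67%


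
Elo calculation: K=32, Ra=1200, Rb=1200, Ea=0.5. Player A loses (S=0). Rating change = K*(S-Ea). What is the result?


Elo update: delta = K * (S - Ea), where S = 0 (loses)
S - Ea = 0 - 0.5 = -0.5
Rating change = 32 * -0.5
= -16.00

-16.00 rating points


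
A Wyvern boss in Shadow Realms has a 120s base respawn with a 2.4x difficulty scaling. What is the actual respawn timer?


Respawn time = base * multiplier
= 120 * 2.4
= 288.0 seconds

288.0 seconds


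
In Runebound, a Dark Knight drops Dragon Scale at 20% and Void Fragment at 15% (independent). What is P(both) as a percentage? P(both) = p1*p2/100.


For independent events, P(both) = P(A) * P(B)
= 20% * 15%
= 300 / 100 %
= 3.0%

3.0%


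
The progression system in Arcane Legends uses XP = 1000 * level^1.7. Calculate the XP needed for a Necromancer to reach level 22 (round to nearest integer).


XP = 1000 * level^1.7
Substitute level = 22:
XP = 1000 * 22^1.7
= 1000 * 191.4779
= 191478

191478 XP


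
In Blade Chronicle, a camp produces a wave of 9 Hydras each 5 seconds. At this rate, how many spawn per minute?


Spawns per minute = count * (60 / interval)
= 9 * (60 / 5)
= 9 * 12.0
= 108.0

108.0 per minute


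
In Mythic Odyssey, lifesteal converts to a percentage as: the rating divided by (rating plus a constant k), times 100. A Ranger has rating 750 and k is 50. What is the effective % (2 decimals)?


effective% = rating / (rating + k) * 100
= 750 / (750 + 50) * 100
= 750 / 800 * 100
= 0.9375 * 100
= 93.75%

93.75%


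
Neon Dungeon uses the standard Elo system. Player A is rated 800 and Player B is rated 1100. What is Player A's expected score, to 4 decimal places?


Elo expected score: Ea = 1/(1 + 10^((Rb-Ra)/400))
Rb - Ra = 1100 - 800 = 300
(Rb-Ra)/400 = 300/400 = 0.75
10^0.75 = 5.623413
Ea = 1/(1 + 5.623413) = 1/6.623413 = 0.1510

0.1510


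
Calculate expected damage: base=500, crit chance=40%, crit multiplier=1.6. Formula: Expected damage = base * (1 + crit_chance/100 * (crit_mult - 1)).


E[dmg] = base * (1 + crit_chance * (crit_mult - 1))
cc as decimal = 40/100 = 0.4
cm - 1 = 1.6 - 1 = 0.6
Bonus factor = 0.4 * 0.6 = 0.24
Total multiplier = 1 + 0.24 = 1.24
Expected damage = 500 * 1.24 = 620.00

620.00 damage


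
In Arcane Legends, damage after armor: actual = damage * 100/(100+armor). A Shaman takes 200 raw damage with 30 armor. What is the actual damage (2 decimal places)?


actual = 200 * 100 / (100 + 30)
= 200 * 100 / 130
= 20000 / 130
= 153.85

153.85 damage


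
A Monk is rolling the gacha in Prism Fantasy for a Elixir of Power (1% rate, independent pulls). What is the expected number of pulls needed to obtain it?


Expected pulls for a geometric distribution = 1/p = 100 / rate%
= 100 / 1
= 100.0

100.0 pulls


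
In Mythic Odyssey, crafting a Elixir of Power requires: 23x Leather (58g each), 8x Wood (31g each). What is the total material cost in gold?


Cost breakdown:
  Leather: 23 * 58 = 1334
  Wood: 8 * 31 = 248
Total = 1334 + 248 = 1582

1582 gold


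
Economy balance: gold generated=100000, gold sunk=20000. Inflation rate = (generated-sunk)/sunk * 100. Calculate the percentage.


Net gold = 100000 - 20000 = 80000
Inflation rate = net / sunk * 100 = 80000 / 20000 * 100
= 4.0 * 100
= 400.00%

400.00%


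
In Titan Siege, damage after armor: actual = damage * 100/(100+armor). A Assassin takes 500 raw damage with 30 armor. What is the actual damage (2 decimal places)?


actual = 500 * 100 / (100 + 30)
= 500 * 100 / 130
= 50000 / 130
= 384.62

384.62 damage


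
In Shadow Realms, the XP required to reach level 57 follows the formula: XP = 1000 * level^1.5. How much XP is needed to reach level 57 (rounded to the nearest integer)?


XP = 1000 * level^1.5
Substitute level = 57:
XP = 1000 * 57^1.5
= 1000 * 430.3406
= 430341

430341 XP


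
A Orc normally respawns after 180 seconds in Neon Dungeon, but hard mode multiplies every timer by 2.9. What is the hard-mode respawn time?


Respawn time = base * multiplier
= 180 * 2.9
= 522.0 seconds

522.0 seconds


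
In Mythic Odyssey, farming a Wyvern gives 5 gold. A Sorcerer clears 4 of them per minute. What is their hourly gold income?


Gold per minute = 5 * 4 = 20
Gold per hour = 20 * 60 = 1200

1200 gold/hour


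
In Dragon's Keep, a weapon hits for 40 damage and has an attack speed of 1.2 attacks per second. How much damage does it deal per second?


DPS = damage * attack_speed
= 40 * 1.2
= 48.0

48.0 DPS


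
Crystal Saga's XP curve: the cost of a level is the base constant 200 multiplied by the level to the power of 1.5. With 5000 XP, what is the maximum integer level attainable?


XP = 200 * level^1.5, so level = (XP / 200)^(1/1.5)
= (5000 / 200)^(1/1.5)
= 25.0^0.6667
= 8.5499
Floor: level = 8

level 8


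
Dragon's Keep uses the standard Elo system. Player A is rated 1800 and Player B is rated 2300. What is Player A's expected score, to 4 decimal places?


Elo expected score: Ea = 1/(1 + 10^((Rb-Ra)/400))
Rb - Ra = 2300 - 1800 = 500
(Rb-Ra)/400 = 500/400 = 1.25
10^1.25 = 17.782794
Ea = 1/(1 + 17.782794) = 1/18.782794 = 0.0532

0.0532


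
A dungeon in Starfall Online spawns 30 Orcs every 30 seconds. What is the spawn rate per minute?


Spawns per minute = count * (60 / interval)
= 30 * (60 / 30)
= 30 * 2.0
= 60.0

60.0 per minute


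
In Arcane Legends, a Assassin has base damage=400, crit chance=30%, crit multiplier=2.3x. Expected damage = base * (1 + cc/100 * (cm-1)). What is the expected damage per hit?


E[dmg] = base * (1 + crit_chance * (crit_mult - 1))
cc as decimal = 30/100 = 0.3
cm - 1 = 2.3 - 1 = 1.3
Bonus factor = 0.3 * 1.3 = 0.39
Total multiplier = 1 + 0.39 = 1.39
Expected damage = 400 * 1.39 = 556.00

556.00 damage


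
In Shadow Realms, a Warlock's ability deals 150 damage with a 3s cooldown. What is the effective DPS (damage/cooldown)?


DPS = damage / cooldown
= 150 / 3
= 50.00

50.00 DPS


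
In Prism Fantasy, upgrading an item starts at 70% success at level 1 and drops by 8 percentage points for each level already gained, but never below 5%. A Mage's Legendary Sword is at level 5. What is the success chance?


raw_rate = 70 - 8 * (5 - 1)
= 70 - 8 * 4
= 70 - 32
= 38
Apply floor: max(38, 5) = 38%

38%


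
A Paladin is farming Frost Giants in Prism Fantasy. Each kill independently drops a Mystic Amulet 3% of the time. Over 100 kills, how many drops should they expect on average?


Expected drops = kills * (drop_rate / 100)
= 100 * (3 / 100)
= 100 * 0.03
= 3.0

3.0 drops


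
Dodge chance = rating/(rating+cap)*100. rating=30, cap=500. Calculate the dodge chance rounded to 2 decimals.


dodge% = 30 / (30 + 500) * 100
= 30 / 530 * 100
= 0.056604 * 100
= 5.66%

5.66%


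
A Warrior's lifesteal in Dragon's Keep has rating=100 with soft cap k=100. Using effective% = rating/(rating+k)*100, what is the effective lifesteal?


effective% = rating / (rating + k) * 100
= 100 / (100 + 100) * 100
= 100 / 200 * 100
= 0.5 * 100
= 50.00%

50.00%


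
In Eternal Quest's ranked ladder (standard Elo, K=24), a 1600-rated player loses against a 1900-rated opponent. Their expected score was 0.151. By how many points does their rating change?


Elo update: delta = K * (S - Ea), where S = 0 (loses)
S - Ea = 0 - 0.151 = -0.151
Rating change = 24 * -0.151
= -3.62

-3.62 rating points


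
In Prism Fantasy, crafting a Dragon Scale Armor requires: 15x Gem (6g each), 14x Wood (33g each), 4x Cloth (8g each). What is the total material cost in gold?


Cost breakdown:
  Gem: 15 * 6 = 90
  Wood: 14 * 33 = 462
  Cloth: 4 * 8 = 32
Total = 90 + 462 + 32 = 584

584 gold


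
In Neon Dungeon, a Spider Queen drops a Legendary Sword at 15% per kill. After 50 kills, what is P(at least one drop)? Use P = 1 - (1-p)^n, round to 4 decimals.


P(at least one) = 1 - P(none) = 1 - (1-p)^n
p = 15/100 = 0.15
1 - p = 0.85
(1 - p)^50 = 0.85^50 = 0.000296
P(at least one) = 1 - 0.000296 = 0.9997

0.9997


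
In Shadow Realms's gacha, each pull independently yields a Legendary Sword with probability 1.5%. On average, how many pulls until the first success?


Expected pulls for a geometric distribution = 1/p = 100 / rate%
= 100 / 1.5
= 66.67

66.67 pulls


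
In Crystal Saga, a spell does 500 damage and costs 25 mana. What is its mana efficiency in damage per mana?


Efficiency = damage / mana
= 500 / 25
= 20.00

20.00 dmg/mana


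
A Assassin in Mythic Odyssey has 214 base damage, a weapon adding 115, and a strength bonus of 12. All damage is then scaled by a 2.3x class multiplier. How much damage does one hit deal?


Sum base + weapon + str = 214 + 115 + 12 = 341
Multiply by 2.3:
341 * 2.3 = 784.3

784.3 damage


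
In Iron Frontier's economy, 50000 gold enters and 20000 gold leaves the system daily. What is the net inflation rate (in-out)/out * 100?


Net gold = 50000 - 20000 = 30000
Inflation rate = net / sunk * 100 = 30000 / 20000 * 100
= 1.5 * 100
= 150.00%

150.00%


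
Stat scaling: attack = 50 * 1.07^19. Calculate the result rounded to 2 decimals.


value = base * growth^level
= 50 * 1.07^19
= 50 * 3.616528
= 180.83

180.83 attack


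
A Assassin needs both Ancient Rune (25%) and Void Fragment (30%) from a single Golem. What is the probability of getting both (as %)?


For independent events, P(both) = P(A) * P(B)
= 25% * 30%
= 750 / 100 %
= 7.5%

7.5%


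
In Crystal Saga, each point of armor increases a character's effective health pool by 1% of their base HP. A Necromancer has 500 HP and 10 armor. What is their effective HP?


EHP = 500 * (1 + 10/100)
= 500 * (1 + 0.1)
= 500 * 1.1
= 550.0

550.0 EHP


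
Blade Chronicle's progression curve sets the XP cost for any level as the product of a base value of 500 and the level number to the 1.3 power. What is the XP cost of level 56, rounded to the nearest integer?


XP = 500 * level^1.3
Substitute level = 56:
XP = 500 * 56^1.3
= 500 * 187.346
= 93673

93673 XP


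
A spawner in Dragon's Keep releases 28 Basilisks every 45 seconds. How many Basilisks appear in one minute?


Spawns per minute = count * (60 / interval)
= 28 * (60 / 45)
= 28 * 1.3333
= 37.33

37.33 per minute


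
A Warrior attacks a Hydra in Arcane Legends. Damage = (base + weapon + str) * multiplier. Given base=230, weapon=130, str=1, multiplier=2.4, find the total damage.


Sum base + weapon + str = 230 + 130 + 1 = 361
Multiply by 2.4:
361 * 2.4 = 866.4

866.4 damage


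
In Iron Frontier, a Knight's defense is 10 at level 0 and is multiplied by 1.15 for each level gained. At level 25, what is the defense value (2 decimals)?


value = base * growth^level
= 10 * 1.15^25
= 10 * 32.918953
= 329.19

329.19 defense


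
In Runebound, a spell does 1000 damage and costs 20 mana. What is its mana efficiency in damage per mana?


Efficiency = damage / mana
= 1000 / 20
= 50.00

50.00 dmg/mana


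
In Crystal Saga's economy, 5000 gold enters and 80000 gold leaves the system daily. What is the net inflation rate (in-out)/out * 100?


Net gold = 5000 - 80000 = -75000
Inflation rate = net / sunk * 100 = -75000 / 80000 * 100
= -0.9375 * 100
= -93.75%

-93.75%


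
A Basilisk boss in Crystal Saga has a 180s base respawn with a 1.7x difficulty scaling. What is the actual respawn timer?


Respawn time = base * multiplier
= 180 * 1.7
= 306.0 seconds

306.0 seconds


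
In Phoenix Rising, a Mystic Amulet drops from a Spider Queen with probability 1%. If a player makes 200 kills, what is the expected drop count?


Expected drops = kills * (drop_rate / 100)
= 200 * (1 / 100)
= 200 * 0.01
= 2.0

2.0 drops


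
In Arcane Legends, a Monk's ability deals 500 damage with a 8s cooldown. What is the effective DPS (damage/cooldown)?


DPS = damage / cooldown
= 500 / 8
= 62.50

62.50 DPS


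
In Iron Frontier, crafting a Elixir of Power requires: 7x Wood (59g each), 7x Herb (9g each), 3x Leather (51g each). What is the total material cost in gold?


Cost breakdown:
  Wood: 7 * 59 = 413
  Herb: 7 * 9 = 63
  Leather: 3 * 51 = 153
Total = 413 + 63 + 153 = 629

629 gold


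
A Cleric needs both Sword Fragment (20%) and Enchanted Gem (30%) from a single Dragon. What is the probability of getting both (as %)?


For independent events, P(both) = P(A) * P(B)
= 20% * 30%
= 600 / 100 %
= 6.0%

6.0%


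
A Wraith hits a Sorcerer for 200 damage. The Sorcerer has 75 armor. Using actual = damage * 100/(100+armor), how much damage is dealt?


actual = 200 * 100 / (100 + 75)
= 200 * 100 / 175
= 20000 / 175
= 114.29

114.29 damage


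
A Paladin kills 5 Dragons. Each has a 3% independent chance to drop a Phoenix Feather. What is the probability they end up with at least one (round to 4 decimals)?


P(at least one) = 1 - P(none) = 1 - (1-p)^n
p = 3/100 = 0.03
1 - p = 0.97
(1 - p)^5 = 0.97^5 = 0.858734
P(at least one) = 1 - 0.858734 = 0.1413

0.1413


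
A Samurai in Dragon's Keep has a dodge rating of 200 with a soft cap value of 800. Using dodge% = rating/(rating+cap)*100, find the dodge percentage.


dodge% = 200 / (200 + 800) * 100
= 200 / 1000 * 100
= 0.2 * 100
= 20.00%

20.00%


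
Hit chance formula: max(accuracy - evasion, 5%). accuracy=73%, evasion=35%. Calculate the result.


accuracy - evasion = 73 - 35 = 38
Apply floor: max(38, 5) = 38
Hit chance = 38%

38%


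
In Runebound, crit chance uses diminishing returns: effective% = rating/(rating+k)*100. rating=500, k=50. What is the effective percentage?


effective% = rating / (rating + k) * 100
= 500 / (500 + 50) * 100
= 500 / 550 * 100
= 0.909091 * 100
= 90.91%

90.91%


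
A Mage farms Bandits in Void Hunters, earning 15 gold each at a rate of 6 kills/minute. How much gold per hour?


Gold per minute = 15 * 6 = 90
Gold per hour = 90 * 60 = 5400

5400 gold/hour


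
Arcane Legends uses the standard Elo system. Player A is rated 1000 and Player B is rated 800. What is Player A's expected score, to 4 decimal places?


Elo expected score: Ea = 1/(1 + 10^((Rb-Ra)/400))
Rb - Ra = 800 - 1000 = -200
(Rb-Ra)/400 = -200/400 = -0.5
10^-0.5 = 0.316228
Ea = 1/(1 + 0.316228) = 1/1.316228 = 0.7597

0.7597


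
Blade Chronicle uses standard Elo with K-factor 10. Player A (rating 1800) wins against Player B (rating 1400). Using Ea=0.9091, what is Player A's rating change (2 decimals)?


Elo update: delta = K * (S - Ea), where S = 1 (wins)
S - Ea = 1 - 0.9091 = 0.0909
Rating change = 10 * 0.0909
= 0.91

0.91 rating points


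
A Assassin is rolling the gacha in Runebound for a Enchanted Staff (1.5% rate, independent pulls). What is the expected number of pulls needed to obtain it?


Expected pulls for a geometric distribution = 1/p = 100 / rate%
= 100 / 1.5
= 66.67

66.67 pulls


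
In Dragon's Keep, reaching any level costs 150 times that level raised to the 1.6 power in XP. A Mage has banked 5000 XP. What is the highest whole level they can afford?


XP = 150 * level^1.6, so level = (XP / 150)^(1/1.6)
= (5000 / 150)^(1/1.6)
= 33.3333^0.625
= 8.9495
Floor: level = 8

level 8


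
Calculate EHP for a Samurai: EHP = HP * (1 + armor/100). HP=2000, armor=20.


EHP = 2000 * (1 + 20/100)
= 2000 * (1 + 0.2)
= 2000 * 1.2
= 2400.0

2400.0 EHP


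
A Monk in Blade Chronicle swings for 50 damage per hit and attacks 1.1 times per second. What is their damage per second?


DPS = damage * attack_speed
= 50 * 1.1
= 55.0

55.0 DPS


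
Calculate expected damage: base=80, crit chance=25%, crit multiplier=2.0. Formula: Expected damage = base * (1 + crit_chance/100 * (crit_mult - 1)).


E[dmg] = base * (1 + crit_chance * (crit_mult - 1))
cc as decimal = 25/100 = 0.25
cm - 1 = 2.0 - 1 = 1.0
Bonus factor = 0.25 * 1.0 = 0.25
Total multiplier = 1 + 0.25 = 1.25
Expected damage = 80 * 1.25 = 100.00

100.00 damage


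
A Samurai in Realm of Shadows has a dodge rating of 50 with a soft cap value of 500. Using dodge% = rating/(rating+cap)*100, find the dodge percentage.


dodge% = 50 / (50 + 500) * 100
= 50 / 550 * 100
= 0.090909 * 100
= 9.09%

9.09%


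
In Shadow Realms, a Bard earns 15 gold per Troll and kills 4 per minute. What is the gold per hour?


Gold per minute = 15 * 4 = 60
Gold per hour = 60 * 60 = 3600

3600 gold/hour


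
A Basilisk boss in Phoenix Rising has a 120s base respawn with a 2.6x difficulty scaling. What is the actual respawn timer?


Respawn time = base * multiplier
= 120 * 2.6
= 312.0 seconds

312.0 seconds


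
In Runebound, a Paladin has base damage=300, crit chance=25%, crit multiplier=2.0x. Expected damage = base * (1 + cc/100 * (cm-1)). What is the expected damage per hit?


E[dmg] = base * (1 + crit_chance * (crit_mult - 1))
cc as decimal = 25/100 = 0.25
cm - 1 = 2.0 - 1 = 1.0
Bonus factor = 0.25 * 1.0 = 0.25
Total multiplier = 1 + 0.25 = 1.25
Expected damage = 300 * 1.25 = 375.00

375.00 damage


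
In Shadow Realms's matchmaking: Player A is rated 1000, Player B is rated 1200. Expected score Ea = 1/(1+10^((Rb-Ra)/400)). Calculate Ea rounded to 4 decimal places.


Elo expected score: Ea = 1/(1 + 10^((Rb-Ra)/400))
Rb - Ra = 1200 - 1000 = 200
(Rb-Ra)/400 = 200/400 = 0.5
10^0.5 = 3.162278
Ea = 1/(1 + 3.162278) = 1/4.162278 = 0.2403

0.2403


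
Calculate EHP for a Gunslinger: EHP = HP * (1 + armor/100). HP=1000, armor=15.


EHP = 1000 * (1 + 15/100)
= 1000 * (1 + 0.15)
= 1000 * 1.15
= 1150.0

1150.0 EHP


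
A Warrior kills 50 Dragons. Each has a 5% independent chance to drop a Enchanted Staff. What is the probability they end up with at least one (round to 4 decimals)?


P(at least one) = 1 - P(none) = 1 - (1-p)^n
p = 5/100 = 0.05
1 - p = 0.95
(1 - p)^50 = 0.95^50 = 0.076945
P(at least one) = 1 - 0.076945 = 0.9231

0.9231


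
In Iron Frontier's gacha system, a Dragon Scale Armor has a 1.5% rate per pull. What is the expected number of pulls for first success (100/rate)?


Expected pulls for a geometric distribution = 1/p = 100 / rate%
= 100 / 1.5
= 66.67

66.67 pulls


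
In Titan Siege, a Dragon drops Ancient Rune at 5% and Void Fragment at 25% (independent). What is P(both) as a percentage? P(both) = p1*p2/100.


For independent events, P(both) = P(A) * P(B)
= 5% * 25%
= 125 / 100 %
= 1.25%

1.25%


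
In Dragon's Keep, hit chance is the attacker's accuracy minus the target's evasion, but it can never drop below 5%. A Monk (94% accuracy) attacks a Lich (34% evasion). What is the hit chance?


accuracy - evasion = 94 - 34 = 60
Apply floor: max(60, 5) = 60
Hit chance = 60%

60%


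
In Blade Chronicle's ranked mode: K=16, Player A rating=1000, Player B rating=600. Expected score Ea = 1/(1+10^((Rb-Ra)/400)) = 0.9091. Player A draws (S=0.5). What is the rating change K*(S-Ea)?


Elo update: delta = K * (S - Ea), where S = 0.5 (draws)
S - Ea = 0.5 - 0.9091 = -0.4091
Rating change = 16 * -0.4091
= -6.55

-6.55 rating points


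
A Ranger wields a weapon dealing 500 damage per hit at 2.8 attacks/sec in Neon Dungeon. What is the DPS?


DPS = damage * attack_speed
= 500 * 2.8
= 1400.0

1400.0 DPS


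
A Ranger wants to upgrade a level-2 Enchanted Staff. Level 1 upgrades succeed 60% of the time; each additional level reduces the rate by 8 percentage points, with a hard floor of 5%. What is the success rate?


raw_rate = 60 - 8 * (2 - 1)
= 60 - 8 * 1
= 60 - 8
= 52
Apply floor: max(52, 5) = 52%

52%


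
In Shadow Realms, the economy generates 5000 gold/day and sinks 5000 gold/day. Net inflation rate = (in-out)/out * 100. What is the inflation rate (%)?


Net gold = 5000 - 5000 = 0
Inflation rate = net / sunk * 100 = 0 / 5000 * 100
= 0.0 * 100
= 0.00%

0.00%


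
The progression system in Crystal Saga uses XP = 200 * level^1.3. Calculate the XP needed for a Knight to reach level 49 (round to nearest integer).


XP = 200 * level^1.3
Substitute level = 49:
XP = 200 * 49^1.3
= 200 * 157.4907
= 31498

31498 XP


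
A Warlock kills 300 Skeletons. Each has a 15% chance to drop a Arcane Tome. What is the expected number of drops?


Expected drops = kills * (drop_rate / 100)
= 300 * (15 / 100)
= 300 * 0.15
= 45.0

45.0 drops


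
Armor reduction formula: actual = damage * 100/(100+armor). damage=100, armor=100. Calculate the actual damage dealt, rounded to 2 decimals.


actual = 100 * 100 / (100 + 100)
= 100 * 100 / 200
= 10000 / 200
= 50.00

50.00 damage


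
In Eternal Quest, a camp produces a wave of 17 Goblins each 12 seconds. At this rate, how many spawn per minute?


Spawns per minute = count * (60 / interval)
= 17 * (60 / 12)
= 17 * 5.0
= 85.0

85.0 per minute


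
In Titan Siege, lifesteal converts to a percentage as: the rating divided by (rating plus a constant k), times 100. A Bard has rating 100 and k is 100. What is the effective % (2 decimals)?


effective% = rating / (rating + k) * 100
= 100 / (100 + 100) * 100
= 100 / 200 * 100
= 0.5 * 100
= 50.00%

50.00%


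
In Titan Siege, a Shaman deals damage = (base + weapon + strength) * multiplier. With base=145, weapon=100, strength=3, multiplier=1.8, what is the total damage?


Sum base + weapon + str = 145 + 100 + 3 = 248
Multiply by 1.8:
248 * 1.8 = 446.4

446.4 damage


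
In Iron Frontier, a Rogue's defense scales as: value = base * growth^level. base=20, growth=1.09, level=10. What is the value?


value = base * growth^level
= 20 * 1.09^10
= 20 * 2.367364
= 47.35

47.35 defense


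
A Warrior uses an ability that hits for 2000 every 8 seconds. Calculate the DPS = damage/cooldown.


DPS = damage / cooldown
= 2000 / 8
= 250.00

250.00 DPS


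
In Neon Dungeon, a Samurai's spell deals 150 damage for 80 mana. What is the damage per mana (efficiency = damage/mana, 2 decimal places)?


Efficiency = damage / mana
= 150 / 80
= 1.88

1.88 dmg/mana


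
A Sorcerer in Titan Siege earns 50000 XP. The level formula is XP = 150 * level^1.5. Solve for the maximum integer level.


XP = 150 * level^1.5, so level = (XP / 150)^(1/1.5)
= (50000 / 150)^(1/1.5)
= 333.3333^0.6667
= 48.075
Floor: level = 48

level 48


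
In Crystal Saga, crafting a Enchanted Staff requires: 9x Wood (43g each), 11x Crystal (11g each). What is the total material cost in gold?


Cost breakdown:
  Wood: 9 * 43 = 387
  Crystal: 11 * 11 = 121
Total = 387 + 121 = 508

508 gold


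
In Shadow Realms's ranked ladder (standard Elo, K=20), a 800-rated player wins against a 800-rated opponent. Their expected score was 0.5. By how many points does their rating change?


Elo update: delta = K * (S - Ea), where S = 1 (wins)
S - Ea = 1 - 0.5 = 0.5
Rating change = 20 * 0.5
= 10.00

10.00 rating points


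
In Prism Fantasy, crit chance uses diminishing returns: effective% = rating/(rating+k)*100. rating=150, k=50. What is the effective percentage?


effective% = rating / (rating + k) * 100
= 150 / (150 + 50) * 100
= 150 / 200 * 100
= 0.75 * 100
= 75.00%

75.00%


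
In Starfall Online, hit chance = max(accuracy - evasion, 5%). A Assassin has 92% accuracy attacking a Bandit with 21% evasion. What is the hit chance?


accuracy - evasion = 92 - 21 = 71
Apply floor: max(71, 5) = 71
Hit chance = 71%

71%


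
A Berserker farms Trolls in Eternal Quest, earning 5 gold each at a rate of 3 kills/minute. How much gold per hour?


Gold per minute = 5 * 3 = 15
Gold per hour = 15 * 60 = 900

900 gold/hour


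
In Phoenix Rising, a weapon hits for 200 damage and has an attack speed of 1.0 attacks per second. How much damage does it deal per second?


DPS = damage * attack_speed
= 200 * 1.0
= 200.0

200.0 DPS


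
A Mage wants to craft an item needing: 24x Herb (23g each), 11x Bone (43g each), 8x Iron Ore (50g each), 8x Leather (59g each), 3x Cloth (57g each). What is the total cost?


Cost breakdown:
  Herb: 24 * 23 = 552
  Bone: 11 * 43 = 473
  Iron Ore: 8 * 50 = 400
  Leather: 8 * 59 = 472
  Cloth: 3 * 57 = 171
Total = 552 + 473 + 400 + 472 + 171 = 2068

2068 gold


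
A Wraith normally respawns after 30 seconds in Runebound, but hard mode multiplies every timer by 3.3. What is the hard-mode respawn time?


Respawn time = base * multiplier
= 30 * 3.3
= 99.0 seconds

99.0 seconds


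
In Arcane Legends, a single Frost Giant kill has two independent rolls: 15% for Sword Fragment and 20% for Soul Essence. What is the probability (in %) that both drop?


For independent events, P(both) = P(A) * P(B)
= 15% * 20%
= 300 / 100 %
= 3.0%

3.0%


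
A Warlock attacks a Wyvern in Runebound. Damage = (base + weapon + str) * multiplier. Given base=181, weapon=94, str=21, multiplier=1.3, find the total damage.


Sum base + weapon + str = 181 + 94 + 21 = 296
Multiply by 1.3:
296 * 1.3 = 384.8

384.8 damage


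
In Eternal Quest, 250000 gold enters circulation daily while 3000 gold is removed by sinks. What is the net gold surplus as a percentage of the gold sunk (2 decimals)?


Net gold = 250000 - 3000 = 247000
Inflation rate = net / sunk * 100 = 247000 / 3000 * 100
= 82.333333 * 100
= 8233.33%

8233.33%


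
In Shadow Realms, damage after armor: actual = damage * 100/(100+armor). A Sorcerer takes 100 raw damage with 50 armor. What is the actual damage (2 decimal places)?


actual = 100 * 100 / (100 + 50)
= 100 * 100 / 150
= 10000 / 150
= 66.67

66.67 damage


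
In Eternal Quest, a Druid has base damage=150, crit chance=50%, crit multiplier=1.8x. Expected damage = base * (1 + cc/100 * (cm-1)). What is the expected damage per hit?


E[dmg] = base * (1 + crit_chance * (crit_mult - 1))
cc as decimal = 50/100 = 0.5
cm - 1 = 1.8 - 1 = 0.8
Bonus factor = 0.5 * 0.8 = 0.4
Total multiplier = 1 + 0.4 = 1.4
Expected damage = 150 * 1.4 = 210.00

210.00 damage


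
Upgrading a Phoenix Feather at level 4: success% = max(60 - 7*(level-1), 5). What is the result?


raw_rate = 60 - 7 * (4 - 1)
= 60 - 7 * 3
= 60 - 21
= 39
Apply floor: max(39, 5) = 39%

39%


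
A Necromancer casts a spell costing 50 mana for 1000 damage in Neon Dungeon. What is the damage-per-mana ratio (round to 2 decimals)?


Efficiency = damage / mana
= 1000 / 50
= 20.00

20.00 dmg/mana


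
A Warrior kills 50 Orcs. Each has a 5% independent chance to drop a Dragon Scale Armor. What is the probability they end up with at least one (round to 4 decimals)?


P(at least one) = 1 - P(none) = 1 - (1-p)^n
p = 5/100 = 0.05
1 - p = 0.95
(1 - p)^50 = 0.95^50 = 0.076945
P(at least one) = 1 - 0.076945 = 0.9231

0.9231


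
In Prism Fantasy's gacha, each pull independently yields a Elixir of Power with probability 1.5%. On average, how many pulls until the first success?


Expected pulls for a geometric distribution = 1/p = 100 / rate%
= 100 / 1.5
= 66.67

66.67 pulls


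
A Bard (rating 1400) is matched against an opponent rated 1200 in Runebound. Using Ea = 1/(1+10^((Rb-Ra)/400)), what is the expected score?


Elo expected score: Ea = 1/(1 + 10^((Rb-Ra)/400))
Rb - Ra = 1200 - 1400 = -200
(Rb-Ra)/400 = -200/400 = -0.5
10^-0.5 = 0.316228
Ea = 1/(1 + 0.316228) = 1/1.316228 = 0.7597

0.7597


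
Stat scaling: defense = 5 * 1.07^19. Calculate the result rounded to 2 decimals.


value = base * growth^level
= 5 * 1.07^19
= 5 * 3.616528
= 18.08

18.08 defense


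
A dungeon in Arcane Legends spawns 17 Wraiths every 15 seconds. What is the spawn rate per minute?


Spawns per minute = count * (60 / interval)
= 17 * (60 / 15)
= 17 * 4.0
= 68.0

68.0 per minute


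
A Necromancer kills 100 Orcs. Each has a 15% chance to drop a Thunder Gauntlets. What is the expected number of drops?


Expected drops = kills * (drop_rate / 100)
= 100 * (15 / 100)
= 100 * 0.15
= 15.0

15.0 drops


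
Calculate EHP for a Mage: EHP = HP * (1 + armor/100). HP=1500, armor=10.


EHP = 1500 * (1 + 10/100)
= 1500 * (1 + 0.1)
= 1500 * 1.1
= 1650.0

1650.0 EHP


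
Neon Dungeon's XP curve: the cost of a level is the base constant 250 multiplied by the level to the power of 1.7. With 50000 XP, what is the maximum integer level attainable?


XP = 250 * level^1.7, so level = (XP / 250)^(1/1.7)
= (50000 / 250)^(1/1.7)
= 200.0^0.5882
= 22.5708
Floor: level = 22

level 22


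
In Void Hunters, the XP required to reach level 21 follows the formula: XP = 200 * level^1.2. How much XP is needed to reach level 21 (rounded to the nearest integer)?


XP = 200 * level^1.2
Substitute level = 21:
XP = 200 * 21^1.2
= 200 * 38.6067
= 7721

7721 XP


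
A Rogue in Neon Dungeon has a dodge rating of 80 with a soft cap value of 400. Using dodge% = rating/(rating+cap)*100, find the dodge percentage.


dodge% = 80 / (80 + 400) * 100
= 80 / 480 * 100
= 0.166667 * 100
= 16.67%

16.67%


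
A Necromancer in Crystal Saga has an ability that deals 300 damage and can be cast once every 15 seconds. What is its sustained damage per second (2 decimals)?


DPS = damage / cooldown
= 300 / 15
= 20.00

20.00 DPS


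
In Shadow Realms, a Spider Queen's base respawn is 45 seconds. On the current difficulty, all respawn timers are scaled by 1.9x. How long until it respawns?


Respawn time = base * multiplier
= 45 * 1.9
= 85.5 seconds

85.5 seconds


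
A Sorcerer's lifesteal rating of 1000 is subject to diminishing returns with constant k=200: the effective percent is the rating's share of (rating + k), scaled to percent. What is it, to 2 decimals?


effective% = rating / (rating + k) * 100
= 1000 / (1000 + 200) * 100
= 1000 / 1200 * 100
= 0.833333 * 100
= 83.33%

83.33%


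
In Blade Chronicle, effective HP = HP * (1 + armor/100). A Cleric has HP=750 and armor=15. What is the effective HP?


EHP = 750 * (1 + 15/100)
= 750 * (1 + 0.15)
= 750 * 1.15
= 862.5

862.5 EHP


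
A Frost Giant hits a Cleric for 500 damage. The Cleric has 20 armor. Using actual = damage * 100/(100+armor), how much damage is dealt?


actual = 500 * 100 / (100 + 20)
= 500 * 100 / 120
= 50000 / 120
= 416.67

416.67 damage


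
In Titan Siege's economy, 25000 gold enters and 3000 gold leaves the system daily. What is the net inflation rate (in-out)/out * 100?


Net gold = 25000 - 3000 = 22000
Inflation rate = net / sunk * 100 = 22000 / 3000 * 100
= 7.333333 * 100
= 733.33%

733.33%


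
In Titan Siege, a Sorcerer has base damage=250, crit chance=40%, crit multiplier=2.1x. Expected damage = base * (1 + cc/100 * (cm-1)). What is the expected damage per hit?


E[dmg] = base * (1 + crit_chance * (crit_mult - 1))
cc as decimal = 40/100 = 0.4
cm - 1 = 2.1 - 1 = 1.1
Bonus factor = 0.4 * 1.1 = 0.44
Total multiplier = 1 + 0.44 = 1.44
Expected damage = 250 * 1.44 = 360.00

360.00 damage


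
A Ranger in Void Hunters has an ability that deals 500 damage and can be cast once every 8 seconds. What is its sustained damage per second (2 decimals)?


DPS = damage / cooldown
= 500 / 8
= 62.50

62.50 DPS
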